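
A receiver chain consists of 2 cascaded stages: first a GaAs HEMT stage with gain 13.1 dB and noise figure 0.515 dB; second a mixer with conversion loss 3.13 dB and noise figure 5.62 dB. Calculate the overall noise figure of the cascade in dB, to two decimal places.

Convert to linear (a loss of L dB is a gain of −L dB): F_i = 10^(NF_i/10), G_i = 10^(G_i,dB/10)
  Stage 1: F_1 = 10^(0.515/10) = 1.126, G_1 = 10^(13.1/10) = 20.42
  Stage 2: F_2 = 10^(5.62/10) = 3.648, G_2 = 10^(−3.13/10) = 0.4864
Friis cascade:
  F = 1.126 + (3.648 − 1)/20.42 = 1.256
NF = 10 log₁₀(1.256) = 0.99 dB

0.99 dB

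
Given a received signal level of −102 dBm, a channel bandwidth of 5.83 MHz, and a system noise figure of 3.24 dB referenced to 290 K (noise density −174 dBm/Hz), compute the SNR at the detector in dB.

Noise floor: N = −174 + 10 log₁₀(B) + NF
10 log₁₀(5.83×10⁶) = 67.66 dB
N = −174 + 67.66 + 3.24 = −103.10 dBm
SNR = P_sig − N = −102 − (−103.10) = 1.10 dB → 1.1 dB

1.1 dB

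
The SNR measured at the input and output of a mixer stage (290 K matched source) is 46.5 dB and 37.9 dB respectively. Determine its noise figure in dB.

8.6 dB

NF (dB) = SNR_in(dB) − SNR_out(dB) when the source is at T₀
NF = 46.5 − 37.9 = 8.6 dB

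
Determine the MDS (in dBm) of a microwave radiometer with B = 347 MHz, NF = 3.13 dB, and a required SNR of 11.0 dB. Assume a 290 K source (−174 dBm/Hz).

−74.5 dBm

Sensitivity = −174 + 10 log₁₀(B) + NF + SNR_min
= −174 + 85.4 + 3.13 + 11.0
= −74.47 dBm → −74.5 dBm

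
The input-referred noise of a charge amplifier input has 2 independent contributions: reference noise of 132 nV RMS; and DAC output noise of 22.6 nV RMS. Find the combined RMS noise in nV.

Uncorrelated sources add in power (mean-square): V_tot = √(ΣV_i²)
V_tot = √[(1.32×10⁻⁷)² + (2.26×10⁻⁸)²] = 1.34×10⁻⁷ V = 134 nV

134 nV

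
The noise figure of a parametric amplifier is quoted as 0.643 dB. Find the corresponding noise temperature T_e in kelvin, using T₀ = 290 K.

F = 10^(0.643/10) = 1.15958
T_e = (F − 1)·T₀ = (1.15958 − 1) × 290 = 46.3 K

46.3 K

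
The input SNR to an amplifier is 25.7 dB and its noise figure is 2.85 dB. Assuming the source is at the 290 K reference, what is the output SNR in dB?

By definition F = SNR_in/SNR_out, so in dB: SNR_out = SNR_in − NF
SNR_out = 25.7 − 2.85 = 22.85 dB

22.85 dB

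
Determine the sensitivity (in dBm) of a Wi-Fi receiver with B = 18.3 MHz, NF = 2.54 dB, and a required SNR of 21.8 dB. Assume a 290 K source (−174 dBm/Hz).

Sensitivity = −174 + 10 log₁₀(B) + NF + SNR_min
= −174 + 72.62 + 2.54 + 21.8
= −77.04 dBm → −77.0 dBm

−77.0 dBm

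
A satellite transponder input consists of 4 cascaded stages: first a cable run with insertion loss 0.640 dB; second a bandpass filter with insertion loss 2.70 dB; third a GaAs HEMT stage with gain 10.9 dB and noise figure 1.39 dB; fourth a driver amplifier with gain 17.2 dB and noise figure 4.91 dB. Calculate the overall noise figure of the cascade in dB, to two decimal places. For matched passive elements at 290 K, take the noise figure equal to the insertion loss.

Convert to linear (a loss of L dB is a gain of −L dB): F_i = 10^(NF_i/10), G_i = 10^(G_i,dB/10)
  Stage 1: F_1 = 10^(0.640/10) = 1.159, G_1 = 10^(−0.640/10) = 0.8630
  Stage 2: F_2 = 10^(2.70/10) = 1.862, G_2 = 10^(−2.70/10) = 0.5370
  Stage 3: F_3 = 10^(1.39/10) = 1.377, G_3 = 10^(10.9/10) = 12.30
  Stage 4: F_4 = 10^(4.91/10) = 3.097, G_4 = 10^(17.2/10) = 52.48
Friis cascade:
  F = 1.159 + (1.862 − 1)/0.8630 + (1.377 − 1)/0.4634 + (3.097 − 1)/5.702 = 3.340
NF = 10 log₁₀(3.340) = 5.24 dB

5.24 dB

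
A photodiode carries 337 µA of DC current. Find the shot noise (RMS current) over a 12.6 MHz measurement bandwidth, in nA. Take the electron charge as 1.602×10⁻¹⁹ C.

I_n = √(2qI·B)
2qI·B = 2 × 1.602×10⁻¹⁹ × 3.37×10⁻⁴ × 1.26×10⁷ = 1.36×10⁻¹⁵ A²
I_n = √(1.36×10⁻¹⁵) = 3.69×10⁻⁸ A = 36.9 nA

36.9 nA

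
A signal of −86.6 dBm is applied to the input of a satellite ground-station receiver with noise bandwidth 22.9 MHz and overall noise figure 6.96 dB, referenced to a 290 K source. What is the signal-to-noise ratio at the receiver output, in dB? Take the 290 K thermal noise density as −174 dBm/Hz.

Noise floor: N = −174 + 10 log₁₀(B) + NF
10 log₁₀(2.29×10⁷) = 73.6 dB
N = −174 + 73.6 + 6.96 = −93.44 dBm
SNR = P_sig − N = −86.6 − (−93.44) = 6.84 dB → 6.8 dB

6.8 dB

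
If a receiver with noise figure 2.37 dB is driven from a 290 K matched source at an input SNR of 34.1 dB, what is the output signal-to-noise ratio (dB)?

31.73 dB

By definition F = SNR_in/SNR_out, so in dB: SNR_out = SNR_in − NF
SNR_out = 34.1 − 2.37 = 31.73 dB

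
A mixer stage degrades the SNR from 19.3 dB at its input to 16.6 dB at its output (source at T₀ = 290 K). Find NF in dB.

2.7 dB

NF (dB) = SNR_in(dB) − SNR_out(dB) when the source is at T₀
NF = 19.3 − 16.6 = 2.7 dB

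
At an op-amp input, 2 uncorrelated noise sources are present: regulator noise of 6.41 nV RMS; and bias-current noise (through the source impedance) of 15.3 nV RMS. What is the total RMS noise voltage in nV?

Uncorrelated sources add in power (mean-square): V_tot = √(ΣV_i²)
V_tot = √[(6.41×10⁻⁹)² + (1.53×10⁻⁸)²] = 1.66×10⁻⁸ V = 16.6 nV

16.6 nV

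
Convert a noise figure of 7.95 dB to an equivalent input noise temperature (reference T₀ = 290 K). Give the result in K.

1519 K

F = 10^(7.95/10) = 6.23735
T_e = (F − 1)·T₀ = (6.23735 − 1) × 290 = 1519 K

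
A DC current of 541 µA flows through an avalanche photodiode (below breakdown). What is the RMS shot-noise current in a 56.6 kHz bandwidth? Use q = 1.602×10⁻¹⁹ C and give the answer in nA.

I_n = √(2qI·B)
2qI·B = 2 × 1.602×10⁻¹⁹ × 5.41×10⁻⁴ × 5.66×10⁴ = 9.81×10⁻¹⁸ A²
I_n = √(9.81×10⁻¹⁸) = 3.13×10⁻⁹ A = 3.13 nA

3.13 nA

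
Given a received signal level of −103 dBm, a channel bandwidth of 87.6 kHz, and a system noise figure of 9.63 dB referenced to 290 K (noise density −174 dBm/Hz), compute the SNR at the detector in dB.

11.9 dB

Noise floor: N = −174 + 10 log₁₀(B) + NF
10 log₁₀(8.76×10⁴) = 49.43 dB
N = −174 + 49.43 + 9.63 = −114.94 dBm
SNR = P_sig − N = −103 − (−114.94) = 11.94 dB → 11.9 dB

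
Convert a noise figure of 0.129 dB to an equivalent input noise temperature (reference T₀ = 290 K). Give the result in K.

8.74 K

F = 10^(0.129/10) = 1.03015
T_e = (F − 1)·T₀ = (1.03015 − 1) × 290 = 8.74 K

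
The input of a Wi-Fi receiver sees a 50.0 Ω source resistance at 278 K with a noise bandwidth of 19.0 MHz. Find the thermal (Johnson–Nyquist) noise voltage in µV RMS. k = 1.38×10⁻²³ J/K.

V_n = √(4kTRB)
4kTRB = 4 × 1.38×10⁻²³ × 278 × 5.00×10¹ × 1.90×10⁷ = 1.46×10⁻¹¹ V²
V_n = √(1.46×10⁻¹¹) = 3.82×10⁻⁶ V = 3.82 µV

3.82 µV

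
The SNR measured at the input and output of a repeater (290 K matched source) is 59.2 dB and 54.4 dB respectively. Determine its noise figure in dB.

4.8 dB

NF (dB) = SNR_in(dB) − SNR_out(dB) when the source is at T₀
NF = 59.2 − 54.4 = 4.8 dB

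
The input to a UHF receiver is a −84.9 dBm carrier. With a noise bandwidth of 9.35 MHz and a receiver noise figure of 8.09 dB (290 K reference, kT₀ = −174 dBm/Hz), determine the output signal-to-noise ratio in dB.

11.3 dB

Noise floor: N = −174 + 10 log₁₀(B) + NF
10 log₁₀(9.35×10⁶) = 69.71 dB
N = −174 + 69.71 + 8.09 = −96.20 dBm
SNR = P_sig − N = −84.9 − (−96.20) = 11.30 dB → 11.3 dB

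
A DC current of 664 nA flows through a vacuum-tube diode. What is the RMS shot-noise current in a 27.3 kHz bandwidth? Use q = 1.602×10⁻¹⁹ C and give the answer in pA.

I_n = √(2qI·B)
2qI·B = 2 × 1.602×10⁻¹⁹ × 6.64×10⁻⁷ × 2.73×10⁴ = 5.81×10⁻²¹ A²
I_n = √(5.81×10⁻²¹) = 7.62×10⁻¹¹ A = 76.2 pA

76.2 pA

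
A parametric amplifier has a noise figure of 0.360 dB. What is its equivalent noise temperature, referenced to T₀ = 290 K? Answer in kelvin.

25.1 K

F = 10^(0.360/10) = 1.08643
T_e = (F − 1)·T₀ = (1.08643 − 1) × 290 = 25.1 K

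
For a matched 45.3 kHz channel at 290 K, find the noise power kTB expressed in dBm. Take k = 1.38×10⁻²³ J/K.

−127.4 dBm

P_n = kTB = 1.38×10⁻²³ × 290 × 4.53×10⁴ = 1.81×10⁻¹⁶ W
In dBm: 10 log₁₀(1.81×10⁻¹⁶ / 10⁻³) = −127.4 dBm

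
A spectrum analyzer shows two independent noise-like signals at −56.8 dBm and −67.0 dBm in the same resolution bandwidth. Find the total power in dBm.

Convert to linear, add, convert back:
P₁ = 2.09×10⁻⁹ W, P₂ = 2.00×10⁻¹⁰ W
P_tot = 2.29×10⁻⁹ W → 10 log₁₀(P_tot / 10⁻³) = −56.4 dBm

−56.4 dBm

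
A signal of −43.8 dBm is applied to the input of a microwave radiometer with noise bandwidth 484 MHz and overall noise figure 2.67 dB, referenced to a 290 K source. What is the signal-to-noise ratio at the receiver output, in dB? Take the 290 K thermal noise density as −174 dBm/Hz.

Noise floor: N = −174 + 10 log₁₀(B) + NF
10 log₁₀(4.84×10⁸) = 86.85 dB
N = −174 + 86.85 + 2.67 = −84.48 dBm
SNR = P_sig − N = −43.8 − (−84.48) = 40.68 dB → 40.7 dB

40.7 dB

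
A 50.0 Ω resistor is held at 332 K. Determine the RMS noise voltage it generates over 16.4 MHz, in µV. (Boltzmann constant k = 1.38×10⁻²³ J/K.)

3.88 µV

V_n = √(4kTRB)
4kTRB = 4 × 1.38×10⁻²³ × 332 × 5.00×10¹ × 1.64×10⁷ = 1.50×10⁻¹¹ V²
V_n = √(1.50×10⁻¹¹) = 3.88×10⁻⁶ V = 3.88 µV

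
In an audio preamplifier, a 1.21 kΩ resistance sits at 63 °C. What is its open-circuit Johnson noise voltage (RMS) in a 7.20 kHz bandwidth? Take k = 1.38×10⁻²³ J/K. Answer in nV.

T = 63 °C + 273.15 = 336.15 K
V_n = √(4kTRB)
4kTRB = 4 × 1.38×10⁻²³ × 336.15 × 1.21×10³ × 7.20×10³ = 1.62×10⁻¹³ V²
V_n = √(1.62×10⁻¹³) = 4.02×10⁻⁷ V = 402 nV

402 nV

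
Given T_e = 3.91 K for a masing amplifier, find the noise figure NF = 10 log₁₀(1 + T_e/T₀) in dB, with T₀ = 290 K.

0.058 dB

F = 1 + T_e/T₀ = 1 + 3.91/290 = 1.01348
NF = 10 log₁₀(1.01348) = 0.058 dB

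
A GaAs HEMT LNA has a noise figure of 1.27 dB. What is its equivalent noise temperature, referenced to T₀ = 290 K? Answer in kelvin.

98.5 K

F = 10^(1.27/10) = 1.33968
T_e = (F − 1)·T₀ = (1.33968 − 1) × 290 = 98.5 K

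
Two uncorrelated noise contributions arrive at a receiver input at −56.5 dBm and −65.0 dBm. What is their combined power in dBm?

Convert to linear, add, convert back:
P₁ = 2.24×10⁻⁹ W, P₂ = 3.16×10⁻¹⁰ W
P_tot = 2.55×10⁻⁹ W → 10 log₁₀(P_tot / 10⁻³) = −55.9 dBm

−55.9 dBm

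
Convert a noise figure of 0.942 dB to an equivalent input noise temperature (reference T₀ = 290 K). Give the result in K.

F = 10^(0.942/10) = 1.24222
T_e = (F − 1)·T₀ = (1.24222 − 1) × 290 = 70.2 K

70.2 K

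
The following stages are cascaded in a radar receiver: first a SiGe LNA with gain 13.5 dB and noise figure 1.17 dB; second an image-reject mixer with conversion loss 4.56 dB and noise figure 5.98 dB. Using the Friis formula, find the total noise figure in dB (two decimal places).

1.59 dB

Convert to linear (a loss of L dB is a gain of −L dB): F_i = 10^(NF_i/10), G_i = 10^(G_i,dB/10)
  Stage 1: F_1 = 10^(1.17/10) = 1.309, G_1 = 10^(13.5/10) = 22.39
  Stage 2: F_2 = 10^(5.98/10) = 3.963, G_2 = 10^(−4.56/10) = 0.3499
Friis cascade:
  F = 1.309 + (3.963 − 1)/22.39 = 1.442
NF = 10 log₁₀(1.442) = 1.59 dB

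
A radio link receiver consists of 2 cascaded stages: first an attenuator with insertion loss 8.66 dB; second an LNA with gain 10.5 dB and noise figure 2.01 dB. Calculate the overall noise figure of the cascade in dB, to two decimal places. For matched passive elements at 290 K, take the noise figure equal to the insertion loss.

Convert to linear (a loss of L dB is a gain of −L dB): F_i = 10^(NF_i/10), G_i = 10^(G_i,dB/10)
  Stage 1: F_1 = 10^(8.66/10) = 7.345, G_1 = 10^(−8.66/10) = 0.1361
  Stage 2: F_2 = 10^(2.01/10) = 1.589, G_2 = 10^(10.5/10) = 11.22
Friis cascade:
  F = 7.345 + (1.589 − 1)/0.1361 = 11.67
NF = 10 log₁₀(11.67) = 10.67 dB

10.67 dB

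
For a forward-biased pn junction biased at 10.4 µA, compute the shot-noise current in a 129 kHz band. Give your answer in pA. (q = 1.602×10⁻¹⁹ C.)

656 pA

I_n = √(2qI·B)
2qI·B = 2 × 1.602×10⁻¹⁹ × 1.04×10⁻⁵ × 1.29×10⁵ = 4.30×10⁻¹⁹ A²
I_n = √(4.30×10⁻¹⁹) = 6.56×10⁻¹⁰ A = 656 pA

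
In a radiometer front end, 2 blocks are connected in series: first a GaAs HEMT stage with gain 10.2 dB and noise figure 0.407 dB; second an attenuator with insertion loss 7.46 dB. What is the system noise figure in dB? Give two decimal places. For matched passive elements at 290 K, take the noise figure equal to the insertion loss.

1.86 dB

Convert to linear (a loss of L dB is a gain of −L dB): F_i = 10^(NF_i/10), G_i = 10^(G_i,dB/10)
  Stage 1: F_1 = 10^(0.407/10) = 1.098, G_1 = 10^(10.2/10) = 10.47
  Stage 2: F_2 = 10^(7.46/10) = 5.572, G_2 = 10^(−7.46/10) = 0.1795
Friis cascade:
  F = 1.098 + (5.572 − 1)/10.47 = 1.535
NF = 10 log₁₀(1.535) = 1.86 dB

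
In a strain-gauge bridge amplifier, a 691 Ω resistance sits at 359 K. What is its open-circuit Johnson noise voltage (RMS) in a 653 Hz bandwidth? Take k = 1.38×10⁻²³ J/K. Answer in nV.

V_n = √(4kTRB)
4kTRB = 4 × 1.38×10⁻²³ × 359 × 6.91×10² × 6.53×10² = 8.94×10⁻¹⁵ V²
V_n = √(8.94×10⁻¹⁵) = 9.46×10⁻⁸ V = 94.6 nV

94.6 nV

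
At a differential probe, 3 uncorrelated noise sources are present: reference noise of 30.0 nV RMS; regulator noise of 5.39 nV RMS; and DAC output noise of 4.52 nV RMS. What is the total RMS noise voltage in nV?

Uncorrelated sources add in power (mean-square): V_tot = √(ΣV_i²)
V_tot = √[(3.00×10⁻⁸)² + (5.39×10⁻⁹)² + (4.52×10⁻⁹)²] = 3.08×10⁻⁸ V = 30.8 nV

30.8 nV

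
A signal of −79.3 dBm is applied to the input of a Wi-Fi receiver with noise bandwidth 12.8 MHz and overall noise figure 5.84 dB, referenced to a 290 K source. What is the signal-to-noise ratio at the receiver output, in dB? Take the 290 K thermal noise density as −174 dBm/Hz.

17.8 dB

Noise floor: N = −174 + 10 log₁₀(B) + NF
10 log₁₀(1.28×10⁷) = 71.07 dB
N = −174 + 71.07 + 5.84 = −97.09 dBm
SNR = P_sig − N = −79.3 − (−97.09) = 17.79 dB → 17.8 dB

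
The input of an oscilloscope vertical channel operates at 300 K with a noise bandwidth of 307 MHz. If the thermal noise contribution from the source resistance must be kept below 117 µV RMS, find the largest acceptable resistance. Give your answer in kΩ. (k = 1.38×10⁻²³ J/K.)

Johnson–Nyquist: V_n = √(4kTRB) ⇒ R = V_n² / (4kTB)
4kTB = 4 × 1.38×10⁻²³ × 300 × 3.07×10⁸ = 5.08×10⁻¹²
R = (1.17×10⁻⁴)² / 5.08×10⁻¹² = 2.69×10³ Ω = 2.69 kΩ

2.69 kΩ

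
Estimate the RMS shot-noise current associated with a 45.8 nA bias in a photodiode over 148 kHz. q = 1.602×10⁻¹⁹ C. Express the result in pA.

I_n = √(2qI·B)
2qI·B = 2 × 1.602×10⁻¹⁹ × 4.58×10⁻⁸ × 1.48×10⁵ = 2.17×10⁻²¹ A²
I_n = √(2.17×10⁻²¹) = 4.66×10⁻¹¹ A = 46.6 pA

46.6 pA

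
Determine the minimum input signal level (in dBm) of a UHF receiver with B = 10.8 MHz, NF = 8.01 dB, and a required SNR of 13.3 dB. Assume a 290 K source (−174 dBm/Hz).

−82.4 dBm

Sensitivity = −174 + 10 log₁₀(B) + NF + SNR_min
= −174 + 70.33 + 8.01 + 13.3
= −82.36 dBm → −82.4 dBm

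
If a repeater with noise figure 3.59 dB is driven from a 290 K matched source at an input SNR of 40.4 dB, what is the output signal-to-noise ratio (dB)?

36.81 dB

By definition F = SNR_in/SNR_out, so in dB: SNR_out = SNR_in − NF
SNR_out = 40.4 − 3.59 = 36.81 dB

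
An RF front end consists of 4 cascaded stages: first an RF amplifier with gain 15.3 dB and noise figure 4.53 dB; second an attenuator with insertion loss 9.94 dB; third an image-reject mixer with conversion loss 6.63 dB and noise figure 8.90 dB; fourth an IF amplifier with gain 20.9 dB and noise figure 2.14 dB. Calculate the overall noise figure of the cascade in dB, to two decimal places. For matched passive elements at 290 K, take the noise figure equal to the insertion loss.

7.72 dB

Convert to linear (a loss of L dB is a gain of −L dB): F_i = 10^(NF_i/10), G_i = 10^(G_i,dB/10)
  Stage 1: F_1 = 10^(4.53/10) = 2.838, G_1 = 10^(15.3/10) = 33.88
  Stage 2: F_2 = 10^(9.94/10) = 9.863, G_2 = 10^(−9.94/10) = 0.1014
  Stage 3: F_3 = 10^(8.90/10) = 7.762, G_3 = 10^(−6.63/10) = 0.2173
  Stage 4: F_4 = 10^(2.14/10) = 1.637, G_4 = 10^(20.9/10) = 123.0
Friis cascade:
  F = 2.838 + (9.863 − 1)/33.88 + (7.762 − 1)/3.436 + (1.637 − 1)/0.7464 = 5.921
NF = 10 log₁₀(5.921) = 7.72 dB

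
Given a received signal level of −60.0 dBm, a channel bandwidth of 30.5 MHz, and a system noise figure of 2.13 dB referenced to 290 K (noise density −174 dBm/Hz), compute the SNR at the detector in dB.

37.0 dB

Noise floor: N = −174 + 10 log₁₀(B) + NF
10 log₁₀(3.05×10⁷) = 74.84 dB
N = −174 + 74.84 + 2.13 = −97.03 dBm
SNR = P_sig − N = −60.0 − (−97.03) = 37.03 dB → 37.0 dB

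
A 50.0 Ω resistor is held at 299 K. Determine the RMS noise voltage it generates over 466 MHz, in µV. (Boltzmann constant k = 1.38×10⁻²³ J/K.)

V_n = √(4kTRB)
4kTRB = 4 × 1.38×10⁻²³ × 299 × 5.00×10¹ × 4.66×10⁸ = 3.85×10⁻¹⁰ V²
V_n = √(3.85×10⁻¹⁰) = 1.96×10⁻⁵ V = 19.6 µV

19.6 µV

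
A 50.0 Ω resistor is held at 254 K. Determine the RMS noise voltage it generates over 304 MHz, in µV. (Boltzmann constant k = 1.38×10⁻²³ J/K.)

V_n = √(4kTRB)
4kTRB = 4 × 1.38×10⁻²³ × 254 × 5.00×10¹ × 3.04×10⁸ = 2.13×10⁻¹⁰ V²
V_n = √(2.13×10⁻¹⁰) = 1.46×10⁻⁵ V = 14.6 µV

14.6 µV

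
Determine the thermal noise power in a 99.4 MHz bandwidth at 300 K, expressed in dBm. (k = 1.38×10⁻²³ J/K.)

P_n = kTB = 1.38×10⁻²³ × 300 × 9.94×10⁷ = 4.12×10⁻¹³ W
In dBm: 10 log₁₀(4.12×10⁻¹³ / 10⁻³) = −93.9 dBm

−93.9 dBm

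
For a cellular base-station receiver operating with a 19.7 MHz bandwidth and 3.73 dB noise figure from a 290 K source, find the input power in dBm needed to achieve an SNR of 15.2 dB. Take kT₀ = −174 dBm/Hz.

Sensitivity = −174 + 10 log₁₀(B) + NF + SNR_min
= −174 + 72.94 + 3.73 + 15.2
= −82.13 dBm → −82.1 dBm

−82.1 dBm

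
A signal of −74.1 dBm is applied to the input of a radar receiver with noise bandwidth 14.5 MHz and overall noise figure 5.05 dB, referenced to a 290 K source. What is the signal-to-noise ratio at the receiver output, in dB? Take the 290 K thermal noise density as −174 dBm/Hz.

Noise floor: N = −174 + 10 log₁₀(B) + NF
10 log₁₀(1.45×10⁷) = 71.61 dB
N = −174 + 71.61 + 5.05 = −97.34 dBm
SNR = P_sig − N = −74.1 − (−97.34) = 23.24 dB → 23.2 dB

23.2 dB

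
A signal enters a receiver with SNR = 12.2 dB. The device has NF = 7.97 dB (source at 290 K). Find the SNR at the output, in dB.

By definition F = SNR_in/SNR_out, so in dB: SNR_out = SNR_in − NF
SNR_out = 12.2 − 7.97 = 4.23 dB

4.23 dB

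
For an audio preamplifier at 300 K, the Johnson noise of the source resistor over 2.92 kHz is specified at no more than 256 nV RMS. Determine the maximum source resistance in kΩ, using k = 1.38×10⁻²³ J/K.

1.36 kΩ

Johnson–Nyquist: V_n = √(4kTRB) ⇒ R = V_n² / (4kTB)
4kTB = 4 × 1.38×10⁻²³ × 300 × 2.92×10³ = 4.84×10⁻¹⁷
R = (2.56×10⁻⁷)² / 4.84×10⁻¹⁷ = 1.36×10³ Ω = 1.36 kΩ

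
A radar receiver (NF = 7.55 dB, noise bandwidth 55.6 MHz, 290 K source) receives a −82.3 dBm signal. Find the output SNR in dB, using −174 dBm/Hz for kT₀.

Noise floor: N = −174 + 10 log₁₀(B) + NF
10 log₁₀(5.56×10⁷) = 77.45 dB
N = −174 + 77.45 + 7.55 = −89.00 dBm
SNR = P_sig − N = −82.3 − (−89.00) = 6.70 dB → 6.7 dB

6.7 dB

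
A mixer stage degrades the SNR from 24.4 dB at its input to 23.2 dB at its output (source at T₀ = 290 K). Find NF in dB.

NF (dB) = SNR_in(dB) − SNR_out(dB) when the source is at T₀
NF = 24.4 − 23.2 = 1.2 dB

1.2 dB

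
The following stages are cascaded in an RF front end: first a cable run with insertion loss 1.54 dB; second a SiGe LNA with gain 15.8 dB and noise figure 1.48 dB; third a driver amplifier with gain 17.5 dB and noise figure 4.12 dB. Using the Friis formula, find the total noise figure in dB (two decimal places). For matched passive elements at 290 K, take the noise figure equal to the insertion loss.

Convert to linear (a loss of L dB is a gain of −L dB): F_i = 10^(NF_i/10), G_i = 10^(G_i,dB/10)
  Stage 1: F_1 = 10^(1.54/10) = 1.426, G_1 = 10^(−1.54/10) = 0.7015
  Stage 2: F_2 = 10^(1.48/10) = 1.406, G_2 = 10^(15.8/10) = 38.02
  Stage 3: F_3 = 10^(4.12/10) = 2.582, G_3 = 10^(17.5/10) = 56.23
Friis cascade:
  F = 1.426 + (1.406 − 1)/0.7015 + (2.582 − 1)/26.67 = 2.064
NF = 10 log₁₀(2.064) = 3.15 dB

3.15 dB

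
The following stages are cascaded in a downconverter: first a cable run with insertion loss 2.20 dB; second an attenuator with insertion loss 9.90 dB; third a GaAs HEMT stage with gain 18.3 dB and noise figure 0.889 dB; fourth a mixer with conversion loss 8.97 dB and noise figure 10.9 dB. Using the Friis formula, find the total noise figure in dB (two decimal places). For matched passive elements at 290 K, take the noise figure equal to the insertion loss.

13.54 dB

Convert to linear (a loss of L dB is a gain of −L dB): F_i = 10^(NF_i/10), G_i = 10^(G_i,dB/10)
  Stage 1: F_1 = 10^(2.20/10) = 1.660, G_1 = 10^(−2.20/10) = 0.6026
  Stage 2: F_2 = 10^(9.90/10) = 9.772, G_2 = 10^(−9.90/10) = 0.1023
  Stage 3: F_3 = 10^(0.889/10) = 1.227, G_3 = 10^(18.3/10) = 67.61
  Stage 4: F_4 = 10^(10.9/10) = 12.30, G_4 = 10^(−8.97/10) = 0.1268
Friis cascade:
  F = 1.660 + (9.772 − 1)/0.6026 + (1.227 − 1)/0.06166 + (12.30 − 1)/4.169 = 22.61
NF = 10 log₁₀(22.61) = 13.54 dB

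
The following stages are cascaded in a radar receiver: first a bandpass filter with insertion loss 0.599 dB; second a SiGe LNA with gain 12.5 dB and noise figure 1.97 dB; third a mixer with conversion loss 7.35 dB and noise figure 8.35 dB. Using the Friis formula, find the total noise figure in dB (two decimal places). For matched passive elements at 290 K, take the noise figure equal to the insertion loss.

Convert to linear (a loss of L dB is a gain of −L dB): F_i = 10^(NF_i/10), G_i = 10^(G_i,dB/10)
  Stage 1: F_1 = 10^(0.599/10) = 1.148, G_1 = 10^(−0.599/10) = 0.8712
  Stage 2: F_2 = 10^(1.97/10) = 1.574, G_2 = 10^(12.5/10) = 17.78
  Stage 3: F_3 = 10^(8.35/10) = 6.839, G_3 = 10^(−7.35/10) = 0.1841
Friis cascade:
  F = 1.148 + (1.574 − 1)/0.8712 + (6.839 − 1)/15.49 = 2.184
NF = 10 log₁₀(2.184) = 3.39 dB

3.39 dB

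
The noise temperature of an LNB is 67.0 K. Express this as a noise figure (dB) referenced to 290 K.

0.903 dB

F = 1 + T_e/T₀ = 1 + 67.0/290 = 1.23103
NF = 10 log₁₀(1.23103) = 0.903 dB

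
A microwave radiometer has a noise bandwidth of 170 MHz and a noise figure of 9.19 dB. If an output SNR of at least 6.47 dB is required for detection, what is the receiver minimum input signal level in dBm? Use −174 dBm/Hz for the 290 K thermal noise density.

Sensitivity = −174 + 10 log₁₀(B) + NF + SNR_min
= −174 + 82.3 + 9.19 + 6.47
= −76.04 dBm → −76.0 dBm

−76.0 dBm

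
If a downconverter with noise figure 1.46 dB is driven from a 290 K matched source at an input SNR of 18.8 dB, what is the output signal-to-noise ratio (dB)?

17.34 dB

By definition F = SNR_in/SNR_out, so in dB: SNR_out = SNR_in − NF
SNR_out = 18.8 − 1.46 = 17.34 dB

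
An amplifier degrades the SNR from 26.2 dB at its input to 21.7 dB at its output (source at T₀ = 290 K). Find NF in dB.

4.5 dB

NF (dB) = SNR_in(dB) − SNR_out(dB) when the source is at T₀
NF = 26.2 − 21.7 = 4.5 dB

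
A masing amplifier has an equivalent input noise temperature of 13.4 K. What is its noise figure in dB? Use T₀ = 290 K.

F = 1 + T_e/T₀ = 1 + 13.4/290 = 1.04621
NF = 10 log₁₀(1.04621) = 0.196 dB

0.196 dB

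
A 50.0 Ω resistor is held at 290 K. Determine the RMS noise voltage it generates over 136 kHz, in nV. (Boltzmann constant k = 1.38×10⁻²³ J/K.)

V_n = √(4kTRB)
4kTRB = 4 × 1.38×10⁻²³ × 290 × 5.00×10¹ × 1.36×10⁵ = 1.09×10⁻¹³ V²
V_n = √(1.09×10⁻¹³) = 3.30×10⁻⁷ V = 330 nV

330 nV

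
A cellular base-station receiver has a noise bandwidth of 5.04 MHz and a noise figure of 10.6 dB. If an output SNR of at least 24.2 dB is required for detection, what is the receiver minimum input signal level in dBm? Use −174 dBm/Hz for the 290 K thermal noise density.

−72.2 dBm

Sensitivity = −174 + 10 log₁₀(B) + NF + SNR_min
= −174 + 67.02 + 10.6 + 24.2
= −72.18 dBm → −72.2 dBm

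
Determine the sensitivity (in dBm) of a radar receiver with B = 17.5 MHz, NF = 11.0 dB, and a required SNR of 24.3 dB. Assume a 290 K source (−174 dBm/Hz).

−66.3 dBm

Sensitivity = −174 + 10 log₁₀(B) + NF + SNR_min
= −174 + 72.43 + 11.0 + 24.3
= −66.27 dBm → −66.3 dBm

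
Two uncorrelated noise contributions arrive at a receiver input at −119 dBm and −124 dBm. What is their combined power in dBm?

Convert to linear, add, convert back:
P₁ = 1.26×10⁻¹⁵ W, P₂ = 3.98×10⁻¹⁶ W
P_tot = 1.66×10⁻¹⁵ W → 10 log₁₀(P_tot / 10⁻³) = −117.8 dBm

−117.8 dBm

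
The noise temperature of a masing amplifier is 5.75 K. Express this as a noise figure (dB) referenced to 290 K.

0.085 dB

F = 1 + T_e/T₀ = 1 + 5.75/290 = 1.01983
NF = 10 log₁₀(1.01983) = 0.085 dB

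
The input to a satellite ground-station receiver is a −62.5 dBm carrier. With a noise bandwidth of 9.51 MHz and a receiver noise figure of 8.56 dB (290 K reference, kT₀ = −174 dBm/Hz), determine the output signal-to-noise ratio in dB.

33.2 dB

Noise floor: N = −174 + 10 log₁₀(B) + NF
10 log₁₀(9.51×10⁶) = 69.78 dB
N = −174 + 69.78 + 8.56 = −95.66 dBm
SNR = P_sig − N = −62.5 − (−95.66) = 33.16 dB → 33.2 dB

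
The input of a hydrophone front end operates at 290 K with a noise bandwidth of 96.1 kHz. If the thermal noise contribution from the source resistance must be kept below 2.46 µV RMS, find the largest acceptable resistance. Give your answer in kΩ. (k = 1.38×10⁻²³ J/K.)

Johnson–Nyquist: V_n = √(4kTRB) ⇒ R = V_n² / (4kTB)
4kTB = 4 × 1.38×10⁻²³ × 290 × 9.61×10⁴ = 1.54×10⁻¹⁵
R = (2.46×10⁻⁶)² / 1.54×10⁻¹⁵ = 3.93×10³ Ω = 3.93 kΩ

3.93 kΩ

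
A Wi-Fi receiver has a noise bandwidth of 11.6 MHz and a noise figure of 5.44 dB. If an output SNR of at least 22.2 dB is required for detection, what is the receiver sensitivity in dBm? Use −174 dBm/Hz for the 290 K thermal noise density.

−75.7 dBm

Sensitivity = −174 + 10 log₁₀(B) + NF + SNR_min
= −174 + 70.64 + 5.44 + 22.2
= −75.72 dBm → −75.7 dBm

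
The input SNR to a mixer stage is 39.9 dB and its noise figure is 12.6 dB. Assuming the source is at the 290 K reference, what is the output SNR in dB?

By definition F = SNR_in/SNR_out, so in dB: SNR_out = SNR_in − NF
SNR_out = 39.9 − 12.6 = 27.3 dB

27.3 dB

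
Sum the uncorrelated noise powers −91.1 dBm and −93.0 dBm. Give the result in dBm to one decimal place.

Convert to linear, add, convert back:
P₁ = 7.76×10⁻¹³ W, P₂ = 5.01×10⁻¹³ W
P_tot = 1.28×10⁻¹² W → 10 log₁₀(P_tot / 10⁻³) = −88.9 dBm

−88.9 dBm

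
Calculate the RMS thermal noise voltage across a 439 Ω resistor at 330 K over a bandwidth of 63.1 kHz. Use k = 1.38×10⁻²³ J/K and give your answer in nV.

V_n = √(4kTRB)
4kTRB = 4 × 1.38×10⁻²³ × 330 × 4.39×10² × 6.31×10⁴ = 5.05×10⁻¹³ V²
V_n = √(5.05×10⁻¹³) = 7.10×10⁻⁷ V = 710 nV

710 nV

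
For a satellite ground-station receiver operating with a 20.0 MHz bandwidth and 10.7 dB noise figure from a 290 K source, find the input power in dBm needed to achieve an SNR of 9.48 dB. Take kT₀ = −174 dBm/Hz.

Sensitivity = −174 + 10 log₁₀(B) + NF + SNR_min
= −174 + 73.01 + 10.7 + 9.48
= −80.81 dBm → −80.8 dBm

−80.8 dBm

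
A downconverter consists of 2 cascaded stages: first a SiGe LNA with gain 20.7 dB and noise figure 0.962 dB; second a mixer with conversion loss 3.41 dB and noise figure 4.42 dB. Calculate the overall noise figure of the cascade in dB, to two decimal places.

Convert to linear (a loss of L dB is a gain of −L dB): F_i = 10^(NF_i/10), G_i = 10^(G_i,dB/10)
  Stage 1: F_1 = 10^(0.962/10) = 1.248, G_1 = 10^(20.7/10) = 117.5
  Stage 2: F_2 = 10^(4.42/10) = 2.767, G_2 = 10^(−3.41/10) = 0.4560
Friis cascade:
  F = 1.248 + (2.767 − 1)/117.5 = 1.263
NF = 10 log₁₀(1.263) = 1.01 dB

1.01 dB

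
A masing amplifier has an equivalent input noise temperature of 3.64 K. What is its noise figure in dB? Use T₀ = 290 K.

0.054 dB

F = 1 + T_e/T₀ = 1 + 3.64/290 = 1.01255
NF = 10 log₁₀(1.01255) = 0.054 dB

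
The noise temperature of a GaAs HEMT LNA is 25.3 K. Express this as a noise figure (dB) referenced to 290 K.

0.363 dB

F = 1 + T_e/T₀ = 1 + 25.3/290 = 1.08724
NF = 10 log₁₀(1.08724) = 0.363 dB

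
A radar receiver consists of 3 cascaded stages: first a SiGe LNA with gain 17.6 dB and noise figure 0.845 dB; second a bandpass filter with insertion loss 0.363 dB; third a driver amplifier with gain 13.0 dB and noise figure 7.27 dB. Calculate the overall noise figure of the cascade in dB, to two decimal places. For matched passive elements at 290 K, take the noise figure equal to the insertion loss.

Convert to linear (a loss of L dB is a gain of −L dB): F_i = 10^(NF_i/10), G_i = 10^(G_i,dB/10)
  Stage 1: F_1 = 10^(0.845/10) = 1.215, G_1 = 10^(17.6/10) = 57.54
  Stage 2: F_2 = 10^(0.363/10) = 1.087, G_2 = 10^(−0.363/10) = 0.9198
  Stage 3: F_3 = 10^(7.27/10) = 5.333, G_3 = 10^(13.0/10) = 19.95
Friis cascade:
  F = 1.215 + (1.087 − 1)/57.54 + (5.333 − 1)/52.93 = 1.298
NF = 10 log₁₀(1.298) = 1.13 dB

1.13 dB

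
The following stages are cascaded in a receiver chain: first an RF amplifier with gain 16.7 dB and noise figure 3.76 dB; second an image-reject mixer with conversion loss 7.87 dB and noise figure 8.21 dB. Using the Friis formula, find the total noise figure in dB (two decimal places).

Convert to linear (a loss of L dB is a gain of −L dB): F_i = 10^(NF_i/10), G_i = 10^(G_i,dB/10)
  Stage 1: F_1 = 10^(3.76/10) = 2.377, G_1 = 10^(16.7/10) = 46.77
  Stage 2: F_2 = 10^(8.21/10) = 6.622, G_2 = 10^(−7.87/10) = 0.1633
Friis cascade:
  F = 2.377 + (6.622 − 1)/46.77 = 2.497
NF = 10 log₁₀(2.497) = 3.97 dB

3.97 dB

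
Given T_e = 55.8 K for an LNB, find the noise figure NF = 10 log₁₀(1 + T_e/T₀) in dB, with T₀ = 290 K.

F = 1 + T_e/T₀ = 1 + 55.8/290 = 1.19241
NF = 10 log₁₀(1.19241) = 0.764 dB

0.764 dB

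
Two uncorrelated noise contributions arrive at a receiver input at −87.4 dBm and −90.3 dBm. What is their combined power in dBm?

Convert to linear, add, convert back:
P₁ = 1.82×10⁻¹² W, P₂ = 9.33×10⁻¹³ W
P_tot = 2.75×10⁻¹² W → 10 log₁₀(P_tot / 10⁻³) = −85.6 dBm

−85.6 dBm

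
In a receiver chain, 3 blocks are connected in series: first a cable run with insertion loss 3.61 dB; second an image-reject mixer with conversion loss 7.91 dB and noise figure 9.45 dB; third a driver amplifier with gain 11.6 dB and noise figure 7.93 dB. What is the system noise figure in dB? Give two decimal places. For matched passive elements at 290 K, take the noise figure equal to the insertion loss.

19.74 dB

Convert to linear (a loss of L dB is a gain of −L dB): F_i = 10^(NF_i/10), G_i = 10^(G_i,dB/10)
  Stage 1: F_1 = 10^(3.61/10) = 2.296, G_1 = 10^(−3.61/10) = 0.4355
  Stage 2: F_2 = 10^(9.45/10) = 8.810, G_2 = 10^(−7.91/10) = 0.1618
  Stage 3: F_3 = 10^(7.93/10) = 6.209, G_3 = 10^(11.6/10) = 14.45
Friis cascade:
  F = 2.296 + (8.810 − 1)/0.4355 + (6.209 − 1)/0.07047 = 94.14
NF = 10 log₁₀(94.14) = 19.74 dB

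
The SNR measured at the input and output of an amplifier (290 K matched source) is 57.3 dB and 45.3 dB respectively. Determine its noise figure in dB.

NF (dB) = SNR_in(dB) − SNR_out(dB) when the source is at T₀
NF = 57.3 − 45.3 = 12.0 dB

12.0 dB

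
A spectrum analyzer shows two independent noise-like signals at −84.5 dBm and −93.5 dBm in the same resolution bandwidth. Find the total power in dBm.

−84.0 dBm

Convert to linear, add, convert back:
P₁ = 3.55×10⁻¹² W, P₂ = 4.47×10⁻¹³ W
P_tot = 3.99×10⁻¹² W → 10 log₁₀(P_tot / 10⁻³) = −84.0 dBm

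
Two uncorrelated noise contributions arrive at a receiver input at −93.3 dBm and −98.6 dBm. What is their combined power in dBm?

Convert to linear, add, convert back:
P₁ = 4.68×10⁻¹³ W, P₂ = 1.38×10⁻¹³ W
P_tot = 6.06×10⁻¹³ W → 10 log₁₀(P_tot / 10⁻³) = −92.2 dBm

−92.2 dBm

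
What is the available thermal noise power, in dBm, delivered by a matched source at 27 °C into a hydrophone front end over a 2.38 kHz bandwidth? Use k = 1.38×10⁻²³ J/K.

T = 27 °C + 273.15 = 300.15 K
P_n = kTB = 1.38×10⁻²³ × 300.15 × 2.38×10³ = 9.86×10⁻¹⁸ W
In dBm: 10 log₁₀(9.86×10⁻¹⁸ / 10⁻³) = −140.1 dBm

−140.1 dBm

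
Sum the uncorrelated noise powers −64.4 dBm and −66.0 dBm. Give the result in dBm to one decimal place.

−62.1 dBm

Convert to linear, add, convert back:
P₁ = 3.63×10⁻¹⁰ W, P₂ = 2.51×10⁻¹⁰ W
P_tot = 6.14×10⁻¹⁰ W → 10 log₁₀(P_tot / 10⁻³) = −62.1 dBm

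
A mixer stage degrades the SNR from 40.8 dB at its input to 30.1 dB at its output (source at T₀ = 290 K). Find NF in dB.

NF (dB) = SNR_in(dB) − SNR_out(dB) when the source is at T₀
NF = 40.8 − 30.1 = 10.7 dB

10.7 dB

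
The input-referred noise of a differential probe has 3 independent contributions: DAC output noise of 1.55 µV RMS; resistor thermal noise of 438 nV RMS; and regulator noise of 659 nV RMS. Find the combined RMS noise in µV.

1.74 µV

Uncorrelated sources add in power (mean-square): V_tot = √(ΣV_i²)
V_tot = √[(1.55×10⁻⁶)² + (4.38×10⁻⁷)² + (6.59×10⁻⁷)²] = 1.74×10⁻⁶ V = 1.74 µV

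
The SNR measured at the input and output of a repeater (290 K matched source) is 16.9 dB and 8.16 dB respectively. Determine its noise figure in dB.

NF (dB) = SNR_in(dB) − SNR_out(dB) when the source is at T₀
NF = 16.9 − 8.16 = 8.74 dB

8.74 dB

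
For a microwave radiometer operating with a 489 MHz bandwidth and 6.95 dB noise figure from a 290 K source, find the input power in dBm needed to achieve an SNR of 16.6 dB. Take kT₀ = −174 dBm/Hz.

−63.6 dBm

Sensitivity = −174 + 10 log₁₀(B) + NF + SNR_min
= −174 + 86.89 + 6.95 + 16.6
= −63.56 dBm → −63.6 dBm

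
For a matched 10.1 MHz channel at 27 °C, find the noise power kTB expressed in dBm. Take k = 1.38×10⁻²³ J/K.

−103.8 dBm

T = 27 °C + 273.15 = 300.15 K
P_n = kTB = 1.38×10⁻²³ × 300.15 × 1.01×10⁷ = 4.18×10⁻¹⁴ W
In dBm: 10 log₁₀(4.18×10⁻¹⁴ / 10⁻³) = −103.8 dBm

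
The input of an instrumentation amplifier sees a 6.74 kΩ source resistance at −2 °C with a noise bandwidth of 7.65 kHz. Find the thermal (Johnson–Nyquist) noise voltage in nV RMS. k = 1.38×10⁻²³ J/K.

T = −2 °C + 273.15 = 271.15 K
V_n = √(4kTRB)
4kTRB = 4 × 1.38×10⁻²³ × 271.15 × 6.74×10³ × 7.65×10³ = 7.72×10⁻¹³ V²
V_n = √(7.72×10⁻¹³) = 8.78×10⁻⁷ V = 878 nV

878 nV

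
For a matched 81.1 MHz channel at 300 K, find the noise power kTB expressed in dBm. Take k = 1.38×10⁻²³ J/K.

P_n = kTB = 1.38×10⁻²³ × 300 × 8.11×10⁷ = 3.36×10⁻¹³ W
In dBm: 10 log₁₀(3.36×10⁻¹³ / 10⁻³) = −94.7 dBm

−94.7 dBm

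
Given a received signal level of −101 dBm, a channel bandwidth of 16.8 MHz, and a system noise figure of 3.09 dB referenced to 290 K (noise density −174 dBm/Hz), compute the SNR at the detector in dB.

−2.3 dB

Noise floor: N = −174 + 10 log₁₀(B) + NF
10 log₁₀(1.68×10⁷) = 72.25 dB
N = −174 + 72.25 + 3.09 = −98.66 dBm
SNR = P_sig − N = −101 − (−98.66) = −2.34 dB → −2.3 dB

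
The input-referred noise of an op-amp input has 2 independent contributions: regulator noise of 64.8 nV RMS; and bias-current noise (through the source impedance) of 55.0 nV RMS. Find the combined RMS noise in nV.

Uncorrelated sources add in power (mean-square): V_tot = √(ΣV_i²)
V_tot = √[(6.48×10⁻⁸)² + (5.50×10⁻⁸)²] = 8.50×10⁻⁸ V = 85.0 nV

85.0 nV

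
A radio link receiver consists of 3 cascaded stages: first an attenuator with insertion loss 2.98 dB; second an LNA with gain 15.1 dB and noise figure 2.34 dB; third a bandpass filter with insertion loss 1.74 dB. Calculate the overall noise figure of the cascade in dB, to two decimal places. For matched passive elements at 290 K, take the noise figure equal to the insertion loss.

Convert to linear (a loss of L dB is a gain of −L dB): F_i = 10^(NF_i/10), G_i = 10^(G_i,dB/10)
  Stage 1: F_1 = 10^(2.98/10) = 1.986, G_1 = 10^(−2.98/10) = 0.5035
  Stage 2: F_2 = 10^(2.34/10) = 1.714, G_2 = 10^(15.1/10) = 32.36
  Stage 3: F_3 = 10^(1.74/10) = 1.493, G_3 = 10^(−1.74/10) = 0.6699
Friis cascade:
  F = 1.986 + (1.714 − 1)/0.5035 + (1.493 − 1)/16.29 = 3.434
NF = 10 log₁₀(3.434) = 5.36 dB

5.36 dB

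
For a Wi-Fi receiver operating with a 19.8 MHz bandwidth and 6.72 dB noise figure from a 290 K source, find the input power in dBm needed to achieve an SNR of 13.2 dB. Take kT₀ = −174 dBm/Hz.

−81.1 dBm

Sensitivity = −174 + 10 log₁₀(B) + NF + SNR_min
= −174 + 72.97 + 6.72 + 13.2
= −81.11 dBm → −81.1 dBm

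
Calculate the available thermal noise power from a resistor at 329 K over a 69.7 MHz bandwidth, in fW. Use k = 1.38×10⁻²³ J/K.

P_n = kTB = 1.38×10⁻²³ × 329 × 6.97×10⁷ = 3.16×10⁻¹³ W = 316 fW

316 fW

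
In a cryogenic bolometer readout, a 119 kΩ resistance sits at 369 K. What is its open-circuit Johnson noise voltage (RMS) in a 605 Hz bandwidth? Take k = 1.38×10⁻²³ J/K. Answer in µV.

V_n = √(4kTRB)
4kTRB = 4 × 1.38×10⁻²³ × 369 × 1.19×10⁵ × 6.05×10² = 1.47×10⁻¹² V²
V_n = √(1.47×10⁻¹²) = 1.21×10⁻⁶ V = 1.21 µV

1.21 µV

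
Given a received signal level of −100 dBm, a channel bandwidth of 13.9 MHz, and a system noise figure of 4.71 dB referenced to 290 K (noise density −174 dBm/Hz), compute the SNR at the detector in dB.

Noise floor: N = −174 + 10 log₁₀(B) + NF
10 log₁₀(1.39×10⁷) = 71.43 dB
N = −174 + 71.43 + 4.71 = −97.86 dBm
SNR = P_sig − N = −100 − (−97.86) = −2.14 dB → −2.1 dB

−2.1 dB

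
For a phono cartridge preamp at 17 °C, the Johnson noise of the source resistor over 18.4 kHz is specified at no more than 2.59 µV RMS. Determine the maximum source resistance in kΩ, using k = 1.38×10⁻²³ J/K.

22.8 kΩ

T = 17 °C + 273.15 = 290.15 K
Johnson–Nyquist: V_n = √(4kTRB) ⇒ R = V_n² / (4kTB)
4kTB = 4 × 1.38×10⁻²³ × 290.15 × 1.84×10⁴ = 2.95×10⁻¹⁶
R = (2.59×10⁻⁶)² / 2.95×10⁻¹⁶ = 2.28×10⁴ Ω = 22.8 kΩ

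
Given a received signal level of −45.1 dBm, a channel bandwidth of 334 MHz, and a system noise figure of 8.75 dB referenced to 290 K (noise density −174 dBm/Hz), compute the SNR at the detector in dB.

34.9 dB

Noise floor: N = −174 + 10 log₁₀(B) + NF
10 log₁₀(3.34×10⁸) = 85.24 dB
N = −174 + 85.24 + 8.75 = −80.01 dBm
SNR = P_sig − N = −45.1 − (−80.01) = 34.91 dB → 34.9 dB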